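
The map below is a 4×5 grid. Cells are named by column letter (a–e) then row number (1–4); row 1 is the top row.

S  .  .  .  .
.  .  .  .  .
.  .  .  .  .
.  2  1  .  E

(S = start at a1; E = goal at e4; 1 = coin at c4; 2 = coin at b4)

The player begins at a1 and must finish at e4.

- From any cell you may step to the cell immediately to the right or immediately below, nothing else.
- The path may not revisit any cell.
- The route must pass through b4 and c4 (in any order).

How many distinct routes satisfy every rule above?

A right/down-only route from a1 to e4 makes exactly 3 down-moves and 4 right-moves in some order.
With no other constraints that would be C(7,3) = 35 routes.
A monotone route can only reach the required cells in the order b4, c4, so split there and multiply the segment counts: a1→b4: 4; b4→c4: 1; c4→e4: 1; product = 4.
That gives 4 routes.

4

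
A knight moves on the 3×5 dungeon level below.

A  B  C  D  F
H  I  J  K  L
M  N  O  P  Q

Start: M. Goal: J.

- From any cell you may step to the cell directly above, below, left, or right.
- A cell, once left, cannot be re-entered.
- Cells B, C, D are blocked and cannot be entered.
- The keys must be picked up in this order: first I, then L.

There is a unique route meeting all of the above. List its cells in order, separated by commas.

The waypoints must appear in the order I, L, with no cell reused.
Route from M: up to H, right to I, down to N, 3× right (reaching Q), up to L, 2× left (reaching J) — 9 moves in all.
Check: order respected (I at step 2, L at step 7).

M, H, I, N, O, P, Q, L, K, J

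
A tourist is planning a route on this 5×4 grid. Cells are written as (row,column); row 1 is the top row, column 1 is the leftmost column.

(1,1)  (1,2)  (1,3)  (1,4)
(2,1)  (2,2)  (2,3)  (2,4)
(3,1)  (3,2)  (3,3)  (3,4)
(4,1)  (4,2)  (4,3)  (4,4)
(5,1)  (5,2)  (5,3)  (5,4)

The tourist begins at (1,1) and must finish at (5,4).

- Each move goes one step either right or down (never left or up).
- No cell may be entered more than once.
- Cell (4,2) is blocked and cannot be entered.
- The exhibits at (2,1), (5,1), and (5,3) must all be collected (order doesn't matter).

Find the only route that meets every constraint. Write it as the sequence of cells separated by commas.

(1,1), (2,1), (3,1), (4,1), (5,1), (5,2), (5,3), (5,4)

Moves only go right or down, so the column and row indices never decrease.
Route from (1,1): down 4 to (5,1), right 3 to (5,4) — 7 moves in all.
Check: all required cells visited.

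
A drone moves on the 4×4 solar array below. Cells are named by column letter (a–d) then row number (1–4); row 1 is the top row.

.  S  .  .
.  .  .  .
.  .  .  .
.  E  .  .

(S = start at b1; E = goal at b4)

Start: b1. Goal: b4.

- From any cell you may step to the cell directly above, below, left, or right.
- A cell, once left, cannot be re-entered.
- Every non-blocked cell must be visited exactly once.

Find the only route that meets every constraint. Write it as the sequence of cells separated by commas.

b1, a1, a2, b2, c2, c1, d1, d2, d3, d4, c4, c3, b3, a3, a4, b4

Need to visit all 16 open cells exactly once, starting at b1 and ending at b4.
Cell a4 has only two open neighbours (a3 and b4), so the path must pass straight through it: one of those is the cell it's entered from and the other is where it exits.
Route from b1: left 1 to a1, down 1 to a2, right 2 to c2, up 1 to c1, right 1 to d1, down 3 to d4, left 1 to c4, up 1 to c3, left 2 to a3, down 1 to a4, right 1 to b4 — 15 moves in all.
Check: all 16 open cells covered.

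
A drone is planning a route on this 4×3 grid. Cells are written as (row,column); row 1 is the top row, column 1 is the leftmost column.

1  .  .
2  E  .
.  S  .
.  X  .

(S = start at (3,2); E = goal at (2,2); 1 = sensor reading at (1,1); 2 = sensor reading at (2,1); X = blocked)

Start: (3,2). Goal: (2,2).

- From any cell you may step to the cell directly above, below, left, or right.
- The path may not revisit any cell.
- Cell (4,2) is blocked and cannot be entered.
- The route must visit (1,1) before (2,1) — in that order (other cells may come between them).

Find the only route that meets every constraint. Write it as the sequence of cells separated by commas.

The waypoints must appear in the order (1,1), (2,1), with no cell reused.
Route from (3,2): right 1 to (3,3), up 2 to (1,3), left 2 to (1,1), down 1 to (2,1), right 1 to (2,2) — 7 moves in all.
Check: order respected (1 at step 5, 2 at step 6).

(3,2), (3,3), (2,3), (1,3), (1,2), (1,1), (2,1), (2,2)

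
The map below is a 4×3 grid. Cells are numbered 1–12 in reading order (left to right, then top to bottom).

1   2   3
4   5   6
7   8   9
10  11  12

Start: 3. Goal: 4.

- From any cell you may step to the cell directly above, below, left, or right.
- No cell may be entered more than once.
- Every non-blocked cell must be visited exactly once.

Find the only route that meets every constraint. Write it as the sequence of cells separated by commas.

Need to visit all 12 open cells exactly once, starting at 3 and ending at 4.
Route from 3: 3× down (reaching 12), 2× left (reaching 10), up to 7, right to 8, 2× up (reaching 2), left to 1, down to 4 — 11 moves in all.
Check: all 12 open cells covered.

3, 6, 9, 12, 11, 10, 7, 8, 5, 2, 1, 4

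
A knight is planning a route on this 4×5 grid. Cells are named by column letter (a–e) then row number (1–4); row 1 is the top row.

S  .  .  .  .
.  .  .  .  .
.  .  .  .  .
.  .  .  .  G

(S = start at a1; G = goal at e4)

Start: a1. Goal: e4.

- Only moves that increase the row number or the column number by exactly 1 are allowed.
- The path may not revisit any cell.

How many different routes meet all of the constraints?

A right/down-only route from a1 to e4 makes exactly 3 down-moves and 4 right-moves in some order.
With no other constraints that would be C(7,3) = 35 routes.
That gives 35 routes.

35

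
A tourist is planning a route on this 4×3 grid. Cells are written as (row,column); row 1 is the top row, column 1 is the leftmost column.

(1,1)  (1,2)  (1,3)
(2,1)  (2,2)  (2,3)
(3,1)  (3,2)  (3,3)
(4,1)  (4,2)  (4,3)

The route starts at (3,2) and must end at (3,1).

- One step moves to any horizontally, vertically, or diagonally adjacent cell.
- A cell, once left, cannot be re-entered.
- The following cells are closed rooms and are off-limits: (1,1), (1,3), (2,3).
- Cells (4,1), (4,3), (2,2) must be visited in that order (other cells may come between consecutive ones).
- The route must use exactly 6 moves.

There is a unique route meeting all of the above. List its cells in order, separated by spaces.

(3,2) (4,1) (4,2) (4,3) (3,3) (2,2) (3,1)

The waypoints must appear in the order (4,1), (4,3), (2,2), with no cell reused.
Route from (3,2): down-left 1 to (4,1), right 2 to (4,3), up 1 to (3,3), up-left 1 to (2,2), down-left 1 to (3,1) — 6 moves in all.
Check: order respected ((4,1) at step 1, (4,3) at step 3, (2,2) at step 5); 6 moves as required.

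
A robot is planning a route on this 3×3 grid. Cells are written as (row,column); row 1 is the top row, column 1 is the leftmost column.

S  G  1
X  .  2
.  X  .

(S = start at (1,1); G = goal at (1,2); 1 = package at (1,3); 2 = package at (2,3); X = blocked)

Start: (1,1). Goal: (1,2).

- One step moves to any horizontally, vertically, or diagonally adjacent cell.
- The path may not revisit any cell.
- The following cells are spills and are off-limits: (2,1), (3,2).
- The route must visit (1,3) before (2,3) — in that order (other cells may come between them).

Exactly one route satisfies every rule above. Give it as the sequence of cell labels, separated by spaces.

The waypoints must appear in the order (1,3), (2,3), with no cell reused.
Route from (1,1): down-right 1 to (2,2), up-right 1 to (1,3), down 1 to (2,3), up-left 1 to (1,2) — 4 moves in all.
Check: order respected (1 at step 2, 2 at step 3).

(1,1) (2,2) (1,3) (2,3) (1,2)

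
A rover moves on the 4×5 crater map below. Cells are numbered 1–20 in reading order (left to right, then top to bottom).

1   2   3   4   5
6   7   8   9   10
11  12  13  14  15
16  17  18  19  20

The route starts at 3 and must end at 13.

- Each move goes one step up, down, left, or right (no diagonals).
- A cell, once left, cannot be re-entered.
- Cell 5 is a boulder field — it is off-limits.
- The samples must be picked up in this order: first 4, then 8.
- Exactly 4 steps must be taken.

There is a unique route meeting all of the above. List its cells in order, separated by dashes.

3 - 4 - 9 - 8 - 13

The waypoints must appear in the order 4, 8, with no cell reused.
Route from 3: right to 4, down to 9, left to 8, down to 13 — 4 moves in all.
Check: order respected (4 at step 1, 8 at step 3); 4 moves as required.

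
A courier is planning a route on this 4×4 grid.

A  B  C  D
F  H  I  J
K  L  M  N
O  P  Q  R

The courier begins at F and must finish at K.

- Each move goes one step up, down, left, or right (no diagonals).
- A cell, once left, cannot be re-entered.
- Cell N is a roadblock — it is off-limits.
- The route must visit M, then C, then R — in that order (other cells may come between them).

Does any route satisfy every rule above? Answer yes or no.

no

R must be visited but has only one open neighbour (Q), and it is neither the start nor the goal — the route would have to enter and leave through Q, re-entering it.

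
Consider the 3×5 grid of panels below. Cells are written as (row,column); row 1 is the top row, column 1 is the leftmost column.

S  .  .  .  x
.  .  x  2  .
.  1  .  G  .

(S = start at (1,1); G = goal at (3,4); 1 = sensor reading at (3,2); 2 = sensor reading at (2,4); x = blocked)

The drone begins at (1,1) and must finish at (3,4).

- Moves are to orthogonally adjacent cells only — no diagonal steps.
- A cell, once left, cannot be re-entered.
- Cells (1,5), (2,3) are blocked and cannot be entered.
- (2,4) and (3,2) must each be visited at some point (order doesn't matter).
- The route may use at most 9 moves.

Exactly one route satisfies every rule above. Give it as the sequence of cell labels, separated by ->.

The 9-move cap with required stops at (2,4), (3,2) leaves no slack for detours.
Route from (1,1): down 2 to (3,1), right 1 to (3,2), up 2 to (1,2), right 2 to (1,4), down 2 to (3,4) — 9 moves in all.
Check: all required cells visited; 9 ≤ 9 moves.

(1,1) -> (2,1) -> (3,1) -> (3,2) -> (2,2) -> (1,2) -> (1,3) -> (1,4) -> (2,4) -> (3,4)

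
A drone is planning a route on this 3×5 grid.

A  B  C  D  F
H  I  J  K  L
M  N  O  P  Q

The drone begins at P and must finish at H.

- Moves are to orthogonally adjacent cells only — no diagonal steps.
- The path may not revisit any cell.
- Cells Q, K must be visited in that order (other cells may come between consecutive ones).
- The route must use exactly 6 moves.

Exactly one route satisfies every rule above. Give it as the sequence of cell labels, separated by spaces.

P Q L K J I H

The waypoints must appear in the order Q, K, with no cell reused.
Route from P: right 1 to Q, up 1 to L, left 4 to H — 6 moves in all.
Check: order respected (Q at step 1, K at step 3); 6 moves as required.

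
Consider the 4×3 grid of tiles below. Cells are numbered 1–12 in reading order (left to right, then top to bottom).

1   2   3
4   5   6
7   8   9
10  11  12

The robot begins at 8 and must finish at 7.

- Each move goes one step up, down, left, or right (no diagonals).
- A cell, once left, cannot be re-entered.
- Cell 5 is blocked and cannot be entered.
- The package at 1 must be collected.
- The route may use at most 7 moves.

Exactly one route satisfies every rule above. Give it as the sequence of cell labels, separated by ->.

The budget equals the shortest possible length, so every move has to be on a shortest route through the required cells.
Route from 8: right 1 to 9, up 2 to 3, left 2 to 1, down 2 to 7 — 7 moves in all.
Check: all required cells visited; 7 ≤ 7 moves.

8 -> 9 -> 6 -> 3 -> 2 -> 1 -> 4 -> 7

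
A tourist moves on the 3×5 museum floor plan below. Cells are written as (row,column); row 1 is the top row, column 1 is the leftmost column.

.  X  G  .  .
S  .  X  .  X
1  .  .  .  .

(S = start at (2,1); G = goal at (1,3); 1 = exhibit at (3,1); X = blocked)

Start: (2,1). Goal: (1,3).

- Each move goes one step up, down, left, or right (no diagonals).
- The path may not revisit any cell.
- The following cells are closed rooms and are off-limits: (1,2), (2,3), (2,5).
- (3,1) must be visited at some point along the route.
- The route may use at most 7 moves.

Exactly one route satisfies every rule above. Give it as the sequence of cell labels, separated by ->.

Any route must reach (3,1) and still end at (1,3) within 7 moves, so the order of the required stops is forced.
Route from (2,1): down 1 to (3,1), right 3 to (3,4), up 2 to (1,4), left 1 to (1,3) — 7 moves in all.
Check: all required cells visited; 7 ≤ 7 moves.

(2,1) -> (3,1) -> (3,2) -> (3,3) -> (3,4) -> (2,4) -> (1,4) -> (1,3)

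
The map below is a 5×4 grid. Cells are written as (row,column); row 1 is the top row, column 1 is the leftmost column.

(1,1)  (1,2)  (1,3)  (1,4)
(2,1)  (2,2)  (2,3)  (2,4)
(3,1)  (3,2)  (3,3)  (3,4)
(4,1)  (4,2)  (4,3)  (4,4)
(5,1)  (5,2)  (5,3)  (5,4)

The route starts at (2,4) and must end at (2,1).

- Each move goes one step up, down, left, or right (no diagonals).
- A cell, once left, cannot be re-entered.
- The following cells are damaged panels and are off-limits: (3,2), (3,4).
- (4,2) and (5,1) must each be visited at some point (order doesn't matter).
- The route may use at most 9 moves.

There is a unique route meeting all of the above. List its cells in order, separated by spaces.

(2,4) (2,3) (3,3) (4,3) (4,2) (5,2) (5,1) (4,1) (3,1) (2,1)

Any route must reach (4,2) and (5,1) and still end at (2,1) within 9 moves, so the order of the required stops is forced.
Route from (2,4): left to (2,3), 2× down (reaching (4,3)), left to (4,2), down to (5,2), left to (5,1), 3× up (reaching (2,1)) — 9 moves in all.
Check: all required cells visited; 9 ≤ 9 moves.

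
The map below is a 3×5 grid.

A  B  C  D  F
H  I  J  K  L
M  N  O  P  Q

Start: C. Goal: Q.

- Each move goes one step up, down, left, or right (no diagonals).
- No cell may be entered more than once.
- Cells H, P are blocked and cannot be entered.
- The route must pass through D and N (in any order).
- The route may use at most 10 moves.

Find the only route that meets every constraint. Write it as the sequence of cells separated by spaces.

Any route must reach D and N and still end at Q within 10 moves, so the order of the required stops is forced.
Route from C: left 1 to B, down 2 to N, right 1 to O, up 1 to J, right 1 to K, up 1 to D, right 1 to F, down 2 to Q — 10 moves in all.
Check: all required cells visited; 10 ≤ 10 moves.

C B I N O J K D F L Q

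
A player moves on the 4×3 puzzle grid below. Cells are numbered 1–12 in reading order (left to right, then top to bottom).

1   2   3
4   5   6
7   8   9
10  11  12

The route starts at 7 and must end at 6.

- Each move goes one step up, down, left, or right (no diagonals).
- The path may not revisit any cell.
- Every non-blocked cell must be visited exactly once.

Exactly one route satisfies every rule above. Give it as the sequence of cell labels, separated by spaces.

7 10 11 12 9 8 5 4 1 2 3 6

Need to visit all 12 open cells exactly once, starting at 7 and ending at 6.
Cell 12 has only two open neighbours (9 and 11), so the path must pass straight through it: one of those is the cell it's entered from and the other is where it exits.
Route from 7: down to 10, 2× right (reaching 12), up to 9, left to 8, up to 5, left to 4, up to 1, 2× right (reaching 3), down to 6 — 11 moves in all.
Check: all 12 open cells covered.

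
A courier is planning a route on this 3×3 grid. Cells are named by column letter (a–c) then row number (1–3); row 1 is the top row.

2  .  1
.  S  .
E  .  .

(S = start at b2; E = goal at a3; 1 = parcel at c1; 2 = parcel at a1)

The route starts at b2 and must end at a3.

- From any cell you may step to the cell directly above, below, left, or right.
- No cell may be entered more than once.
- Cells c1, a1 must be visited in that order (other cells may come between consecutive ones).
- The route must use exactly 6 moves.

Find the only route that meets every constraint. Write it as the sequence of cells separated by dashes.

The waypoints must appear in the order c1, a1, with no cell reused.
Route from b2: right to c2, up to c1, 2× left (reaching a1), 2× down (reaching a3) — 6 moves in all.
Check: order respected (1 at step 2, 2 at step 4); 6 moves as required.

b2 - c2 - c1 - b1 - a1 - a2 - a3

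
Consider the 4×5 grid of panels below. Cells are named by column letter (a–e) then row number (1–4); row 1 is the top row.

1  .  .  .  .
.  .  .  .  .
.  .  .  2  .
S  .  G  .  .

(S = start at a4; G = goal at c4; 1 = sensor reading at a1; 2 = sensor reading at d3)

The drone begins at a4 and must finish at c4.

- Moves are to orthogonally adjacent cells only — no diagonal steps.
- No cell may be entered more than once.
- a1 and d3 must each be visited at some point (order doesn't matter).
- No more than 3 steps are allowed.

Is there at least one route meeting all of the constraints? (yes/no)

Even ignoring the no-revisit rule, getting from a4 to c4, taking the cheapest ordering a4 → a1 → d3 → c4 needs at least 3 + 5 + 2 = 10 moves (Manhattan distance per leg), which exceeds the 3-move limit.

no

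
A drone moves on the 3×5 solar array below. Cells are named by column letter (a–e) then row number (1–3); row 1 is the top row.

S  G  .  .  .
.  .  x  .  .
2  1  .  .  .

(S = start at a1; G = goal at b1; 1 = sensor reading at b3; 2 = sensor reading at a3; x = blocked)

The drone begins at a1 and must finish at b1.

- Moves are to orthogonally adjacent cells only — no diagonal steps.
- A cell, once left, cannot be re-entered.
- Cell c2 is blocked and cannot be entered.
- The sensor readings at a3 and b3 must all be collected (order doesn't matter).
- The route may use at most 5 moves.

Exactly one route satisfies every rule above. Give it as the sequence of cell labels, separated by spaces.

a1 a2 a3 b3 b2 b1

The 5-move cap with required stops at a3, b3 leaves no slack for detours.
Route from a1: 2× down (reaching a3), right to b3, 2× up (reaching b1) — 5 moves in all.
Check: all required cells visited; 5 ≤ 5 moves.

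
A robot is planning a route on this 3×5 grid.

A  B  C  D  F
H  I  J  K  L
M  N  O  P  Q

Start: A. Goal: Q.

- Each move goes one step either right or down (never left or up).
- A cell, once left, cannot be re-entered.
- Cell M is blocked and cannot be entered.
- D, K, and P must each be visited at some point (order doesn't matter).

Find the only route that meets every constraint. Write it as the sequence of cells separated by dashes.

Moves only go right or down, so the column and row indices never decrease.
Route from A: 3× right (reaching D), 2× down (reaching P), right to Q — 6 moves in all.
Check: all required cells visited.

A - B - C - D - K - P - Q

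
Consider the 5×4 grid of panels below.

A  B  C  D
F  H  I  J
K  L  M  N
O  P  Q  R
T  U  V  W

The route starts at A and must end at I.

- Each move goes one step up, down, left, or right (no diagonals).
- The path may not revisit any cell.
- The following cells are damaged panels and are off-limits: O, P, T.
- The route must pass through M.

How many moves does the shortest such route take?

5

Any route passes through M somewhere between A and I. Summing Manhattan distances along the two legs (A → M → I) gives a lower bound of 4 + 1 = 5 moves.
A route of 5 moves achieves this: A → F → K → L → M → I.
Since 5 matches the lower bound, it is optimal.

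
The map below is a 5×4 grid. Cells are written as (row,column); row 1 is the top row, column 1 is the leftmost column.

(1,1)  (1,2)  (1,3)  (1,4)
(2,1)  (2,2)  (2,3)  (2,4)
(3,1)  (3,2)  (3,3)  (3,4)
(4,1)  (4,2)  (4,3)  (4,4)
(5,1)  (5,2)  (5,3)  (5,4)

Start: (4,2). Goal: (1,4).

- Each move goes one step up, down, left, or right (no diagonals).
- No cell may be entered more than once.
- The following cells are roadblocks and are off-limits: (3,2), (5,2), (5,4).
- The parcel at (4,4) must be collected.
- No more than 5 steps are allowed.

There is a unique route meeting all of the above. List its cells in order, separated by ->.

(4,2) -> (4,3) -> (4,4) -> (3,4) -> (2,4) -> (1,4)

Any route must reach (4,4) and still end at (1,4) within 5 moves, so the order of the required stops is forced.
Route from (4,2): 2× right (reaching (4,4)), 3× up (reaching (1,4)) — 5 moves in all.
Check: all required cells visited; 5 ≤ 5 moves.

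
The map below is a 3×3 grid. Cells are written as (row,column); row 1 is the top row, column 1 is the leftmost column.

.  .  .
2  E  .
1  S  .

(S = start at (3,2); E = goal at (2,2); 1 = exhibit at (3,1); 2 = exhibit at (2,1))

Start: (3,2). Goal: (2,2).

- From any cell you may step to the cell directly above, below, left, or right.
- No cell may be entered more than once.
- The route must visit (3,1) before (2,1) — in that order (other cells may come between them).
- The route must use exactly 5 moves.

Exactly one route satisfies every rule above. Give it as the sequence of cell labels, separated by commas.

(3,2), (3,1), (2,1), (1,1), (1,2), (2,2)

The waypoints must appear in the order (3,1), (2,1), with no cell reused.
Route from (3,2): left 1 to (3,1), up 2 to (1,1), right 1 to (1,2), down 1 to (2,2) — 5 moves in all.
Check: order respected (1 at step 1, 2 at step 2); 5 moves as required.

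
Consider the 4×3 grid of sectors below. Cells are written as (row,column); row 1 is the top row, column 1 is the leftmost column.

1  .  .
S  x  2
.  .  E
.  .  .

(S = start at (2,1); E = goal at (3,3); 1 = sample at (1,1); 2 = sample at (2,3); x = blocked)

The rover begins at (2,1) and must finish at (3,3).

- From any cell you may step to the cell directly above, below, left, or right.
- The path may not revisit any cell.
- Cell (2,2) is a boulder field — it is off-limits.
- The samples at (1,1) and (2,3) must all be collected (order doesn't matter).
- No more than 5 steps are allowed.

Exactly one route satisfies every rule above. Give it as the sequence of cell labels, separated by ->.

The budget equals the shortest possible length, so every move has to be on a shortest route through the required cells.
Route from (2,1): up 1 to (1,1), right 2 to (1,3), down 2 to (3,3) — 5 moves in all.
Check: all required cells visited; 5 ≤ 5 moves.

(2,1) -> (1,1) -> (1,2) -> (1,3) -> (2,3) -> (3,3)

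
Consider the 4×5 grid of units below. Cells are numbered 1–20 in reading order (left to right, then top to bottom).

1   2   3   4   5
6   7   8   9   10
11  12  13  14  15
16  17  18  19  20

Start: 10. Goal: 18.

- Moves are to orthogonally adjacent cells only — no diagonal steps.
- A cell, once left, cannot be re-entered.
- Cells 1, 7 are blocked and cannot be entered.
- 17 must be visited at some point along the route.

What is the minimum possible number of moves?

Any route passes through 17 somewhere between 10 and 18. Summing Manhattan distances along the two legs (10 → 17 → 18) gives a lower bound of 5 + 1 = 6 moves.
A route of 6 moves achieves this: 10 → 15 → 14 → 13 → 12 → 17 → 18.
Since 6 matches the lower bound, it is optimal.

6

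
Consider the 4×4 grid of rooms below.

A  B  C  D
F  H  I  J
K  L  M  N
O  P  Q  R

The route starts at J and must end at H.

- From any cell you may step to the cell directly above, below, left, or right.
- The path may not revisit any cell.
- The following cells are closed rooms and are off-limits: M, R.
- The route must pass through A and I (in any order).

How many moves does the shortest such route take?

6

Any route passes through A and I in some order between J and H. Summing Manhattan distances along each leg and taking the cheapest ordering (J → I → A → H) gives a lower bound of 1 + 3 + 2 = 6 moves.
A route of 6 moves achieves this: J → I → C → B → A → F → H.
Since 6 matches the lower bound, it is optimal.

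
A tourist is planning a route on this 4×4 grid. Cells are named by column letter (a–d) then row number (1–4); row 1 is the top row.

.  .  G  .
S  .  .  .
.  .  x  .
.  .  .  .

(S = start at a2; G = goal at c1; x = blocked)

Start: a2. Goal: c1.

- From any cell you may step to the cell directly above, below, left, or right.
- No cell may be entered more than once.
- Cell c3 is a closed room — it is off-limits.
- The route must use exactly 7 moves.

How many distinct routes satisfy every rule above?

Need simple routes of exactly 7 moves from a2 to c1 (Manhattan distance 3, so 2 moves are spent on a detour and 2 undoing it).
Enumerating: a2 a1 b1 b2 c2 d2 d1 c1 | a2 a3 a4 b4 b3 b2 b1 c1 | a2 a3 a4 b4 b3 b2 c2 c1 | a2 a3 b3 b2 c2 d2 d1 c1.
That gives 4 routes.

4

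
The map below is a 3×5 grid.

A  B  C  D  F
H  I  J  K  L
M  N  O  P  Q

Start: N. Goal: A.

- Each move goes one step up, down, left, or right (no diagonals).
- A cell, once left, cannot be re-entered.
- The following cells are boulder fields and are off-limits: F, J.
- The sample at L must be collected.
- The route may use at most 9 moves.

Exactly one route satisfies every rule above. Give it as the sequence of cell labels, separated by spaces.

The budget equals the shortest possible length, so every move has to be on a shortest route through the required cells.
Route from N: 3× right (reaching Q), up to L, left to K, up to D, 3× left (reaching A) — 9 moves in all.
Check: all required cells visited; 9 ≤ 9 moves.

N O P Q L K D C B A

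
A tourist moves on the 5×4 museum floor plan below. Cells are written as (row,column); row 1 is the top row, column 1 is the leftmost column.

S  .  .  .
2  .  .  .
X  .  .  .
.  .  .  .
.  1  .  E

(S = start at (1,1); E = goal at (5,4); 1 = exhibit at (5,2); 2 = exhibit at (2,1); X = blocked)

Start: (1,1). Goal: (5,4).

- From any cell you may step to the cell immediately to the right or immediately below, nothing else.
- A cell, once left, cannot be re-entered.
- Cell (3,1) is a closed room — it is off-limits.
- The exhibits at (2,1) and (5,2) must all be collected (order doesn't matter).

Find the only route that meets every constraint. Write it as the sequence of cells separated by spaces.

(1,1) (2,1) (2,2) (3,2) (4,2) (5,2) (5,3) (5,4)

Moves only go right or down, so the column and row indices never decrease.
Route from (1,1): down 1 to (2,1), right 1 to (2,2), down 3 to (5,2), right 2 to (5,4) — 7 moves in all.
Check: all required cells visited.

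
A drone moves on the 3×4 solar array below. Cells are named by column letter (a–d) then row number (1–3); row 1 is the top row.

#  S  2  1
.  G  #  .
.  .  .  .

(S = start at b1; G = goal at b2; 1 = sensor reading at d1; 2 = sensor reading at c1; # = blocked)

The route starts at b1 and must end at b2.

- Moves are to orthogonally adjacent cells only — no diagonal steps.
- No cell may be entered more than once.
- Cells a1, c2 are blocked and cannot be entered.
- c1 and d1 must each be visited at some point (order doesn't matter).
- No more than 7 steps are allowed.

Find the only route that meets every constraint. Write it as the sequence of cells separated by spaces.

Any route must reach c1 and d1 and still end at b2 within 7 moves, so the order of the required stops is forced.
Route from b1: 2× right (reaching d1), 2× down (reaching d3), 2× left (reaching b3), up to b2 — 7 moves in all.
Check: all required cells visited; 7 ≤ 7 moves.

b1 c1 d1 d2 d3 c3 b3 b2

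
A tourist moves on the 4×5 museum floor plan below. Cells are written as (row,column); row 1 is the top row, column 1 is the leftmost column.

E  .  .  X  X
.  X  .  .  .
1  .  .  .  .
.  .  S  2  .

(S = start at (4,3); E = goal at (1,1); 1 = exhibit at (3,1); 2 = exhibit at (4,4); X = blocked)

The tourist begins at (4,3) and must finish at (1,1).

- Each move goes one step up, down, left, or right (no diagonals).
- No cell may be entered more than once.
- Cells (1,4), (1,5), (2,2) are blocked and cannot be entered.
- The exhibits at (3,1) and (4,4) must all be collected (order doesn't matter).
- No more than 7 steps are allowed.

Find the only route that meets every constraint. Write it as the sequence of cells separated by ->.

The 7-move cap with required stops at (3,1), (4,4) leaves no slack for detours.
Route from (4,3): right to (4,4), up to (3,4), 3× left (reaching (3,1)), 2× up (reaching (1,1)) — 7 moves in all.
Check: all required cells visited; 7 ≤ 7 moves.

(4,3) -> (4,4) -> (3,4) -> (3,3) -> (3,2) -> (3,1) -> (2,1) -> (1,1)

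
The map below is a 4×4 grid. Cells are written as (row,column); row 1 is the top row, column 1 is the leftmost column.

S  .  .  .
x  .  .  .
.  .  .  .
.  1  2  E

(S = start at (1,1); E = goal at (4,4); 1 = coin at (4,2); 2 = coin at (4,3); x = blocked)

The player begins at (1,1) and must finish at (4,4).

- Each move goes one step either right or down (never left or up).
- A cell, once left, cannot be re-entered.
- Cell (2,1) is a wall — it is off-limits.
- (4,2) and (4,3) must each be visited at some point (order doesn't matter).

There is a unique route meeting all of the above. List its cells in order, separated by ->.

(1,1) -> (1,2) -> (2,2) -> (3,2) -> (4,2) -> (4,3) -> (4,4)

Moves only go right or down, so the column and row indices never decrease.
Route from (1,1): right to (1,2), 3× down (reaching (4,2)), 2× right (reaching (4,4)) — 6 moves in all.
Check: all required cells visited.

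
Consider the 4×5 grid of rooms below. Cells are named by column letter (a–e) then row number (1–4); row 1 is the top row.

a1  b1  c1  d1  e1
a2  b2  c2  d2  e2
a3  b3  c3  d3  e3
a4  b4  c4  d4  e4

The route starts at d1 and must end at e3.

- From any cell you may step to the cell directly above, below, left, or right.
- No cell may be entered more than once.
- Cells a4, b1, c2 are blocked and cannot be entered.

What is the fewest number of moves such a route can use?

The Manhattan distance from d1 to e3 is |1−3| + |4−5| = 3, so at least 3 moves are needed.
A route of 3 moves achieves this: d1 → d2 → d3 → e3.
Since 3 matches the lower bound, it is optimal.

3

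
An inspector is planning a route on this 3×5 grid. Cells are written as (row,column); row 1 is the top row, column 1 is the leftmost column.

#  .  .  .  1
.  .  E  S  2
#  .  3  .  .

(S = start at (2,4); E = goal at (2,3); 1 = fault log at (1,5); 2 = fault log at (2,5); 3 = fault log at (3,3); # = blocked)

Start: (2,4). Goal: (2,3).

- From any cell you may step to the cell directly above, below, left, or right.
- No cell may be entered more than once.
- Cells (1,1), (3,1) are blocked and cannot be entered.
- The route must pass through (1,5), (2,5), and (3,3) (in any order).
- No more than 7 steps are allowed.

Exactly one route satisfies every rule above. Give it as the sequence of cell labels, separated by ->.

(2,4) -> (1,4) -> (1,5) -> (2,5) -> (3,5) -> (3,4) -> (3,3) -> (2,3)

The 7-move cap with required stops at (1,5), (2,5), (3,3) leaves no slack for detours.
Route from (2,4): up to (1,4), right to (1,5), 2× down (reaching (3,5)), 2× left (reaching (3,3)), up to (2,3) — 7 moves in all.
Check: all required cells visited; 7 ≤ 7 moves.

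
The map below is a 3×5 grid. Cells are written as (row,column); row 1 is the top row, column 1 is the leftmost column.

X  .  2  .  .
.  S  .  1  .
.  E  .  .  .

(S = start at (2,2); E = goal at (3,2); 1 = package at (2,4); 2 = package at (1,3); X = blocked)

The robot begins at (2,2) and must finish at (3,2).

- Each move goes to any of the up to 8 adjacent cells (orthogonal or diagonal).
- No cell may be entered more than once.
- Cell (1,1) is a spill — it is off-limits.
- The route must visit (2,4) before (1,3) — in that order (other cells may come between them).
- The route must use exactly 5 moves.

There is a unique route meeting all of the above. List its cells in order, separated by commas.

(2,2), (3,3), (2,4), (1,3), (2,3), (3,2)

The waypoints must appear in the order (2,4), (1,3), with no cell reused.
Route from (2,2): down-right to (3,3), up-right to (2,4), up-left to (1,3), down to (2,3), down-left to (3,2) — 5 moves in all.
Check: order respected (1 at step 2, 2 at step 3); 5 moves as required.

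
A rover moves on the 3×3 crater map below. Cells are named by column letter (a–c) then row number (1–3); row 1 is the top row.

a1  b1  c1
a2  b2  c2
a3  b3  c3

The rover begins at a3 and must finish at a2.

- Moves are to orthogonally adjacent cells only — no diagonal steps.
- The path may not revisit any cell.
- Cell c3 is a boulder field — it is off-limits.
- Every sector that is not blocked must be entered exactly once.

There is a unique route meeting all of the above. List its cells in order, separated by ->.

Need to visit all 8 open cells exactly once, starting at a3 and ending at a2.
Cell a1 has only two open neighbours (a2 and b1), so the path must pass straight through it: one of those is the cell it's entered from and the other is where it exits.
Route from a3: right to b3, up to b2, right to c2, up to c1, 2× left (reaching a1), down to a2 — 7 moves in all.
Check: all 8 open cells covered.

a3 -> b3 -> b2 -> c2 -> c1 -> b1 -> a1 -> a2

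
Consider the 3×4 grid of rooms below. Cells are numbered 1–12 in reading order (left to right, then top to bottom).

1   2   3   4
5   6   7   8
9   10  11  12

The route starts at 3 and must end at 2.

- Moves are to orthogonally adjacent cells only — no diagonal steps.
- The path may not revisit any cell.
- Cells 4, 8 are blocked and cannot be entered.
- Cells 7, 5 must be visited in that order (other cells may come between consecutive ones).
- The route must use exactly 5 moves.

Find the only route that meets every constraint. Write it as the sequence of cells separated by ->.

The waypoints must appear in the order 7, 5, with no cell reused.
Route from 3: down 1 to 7, left 2 to 5, up 1 to 1, right 1 to 2 — 5 moves in all.
Check: order respected (7 at step 1, 5 at step 3); 5 moves as required.

3 -> 7 -> 6 -> 5 -> 1 -> 2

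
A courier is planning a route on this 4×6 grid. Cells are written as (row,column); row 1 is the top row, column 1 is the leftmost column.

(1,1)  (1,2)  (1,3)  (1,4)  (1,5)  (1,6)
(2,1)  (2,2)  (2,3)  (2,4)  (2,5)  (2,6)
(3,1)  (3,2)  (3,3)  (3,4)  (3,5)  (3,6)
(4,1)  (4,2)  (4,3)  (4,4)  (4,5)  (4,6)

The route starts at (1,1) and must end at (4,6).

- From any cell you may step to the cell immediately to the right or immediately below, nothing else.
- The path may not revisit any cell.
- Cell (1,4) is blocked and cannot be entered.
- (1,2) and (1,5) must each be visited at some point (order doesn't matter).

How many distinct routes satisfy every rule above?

0

A right/down-only route from (1,1) to (4,6) makes exactly 3 down-moves and 5 right-moves in some order.
With no other constraints that would be C(8,3) = 56 routes.
A monotone route can only reach the required cells in the order (1,2), (1,5), so split there and multiply the segment counts (each segment already excludes blocked cells): (1,1)→(1,2): 1; (1,2)→(1,5): 0; (1,5)→(4,6): 4; product = 0.
No route satisfies every constraint, so the count is 0.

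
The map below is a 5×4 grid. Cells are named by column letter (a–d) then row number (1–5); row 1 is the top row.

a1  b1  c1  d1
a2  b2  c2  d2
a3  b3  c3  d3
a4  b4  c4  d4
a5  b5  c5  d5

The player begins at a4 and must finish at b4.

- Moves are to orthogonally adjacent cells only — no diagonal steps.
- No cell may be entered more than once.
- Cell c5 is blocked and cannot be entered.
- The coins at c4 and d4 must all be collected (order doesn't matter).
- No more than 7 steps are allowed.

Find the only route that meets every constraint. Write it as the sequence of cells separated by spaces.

The 7-move cap with required stops at c4, d4 leaves no slack for detours.
Route from a4: up to a3, 3× right (reaching d3), down to d4, 2× left (reaching b4) — 7 moves in all.
Check: all required cells visited; 7 ≤ 7 moves.

a4 a3 b3 c3 d3 d4 c4 b4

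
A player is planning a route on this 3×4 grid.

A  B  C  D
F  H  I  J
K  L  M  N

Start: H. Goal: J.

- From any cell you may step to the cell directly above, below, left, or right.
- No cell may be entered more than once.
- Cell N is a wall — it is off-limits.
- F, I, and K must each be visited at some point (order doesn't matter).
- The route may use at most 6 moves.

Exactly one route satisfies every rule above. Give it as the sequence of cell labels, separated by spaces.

The 6-move cap with required stops at F, I, K leaves no slack for detours.
Route from H: left 1 to F, down 1 to K, right 2 to M, up 1 to I, right 1 to J — 6 moves in all.
Check: all required cells visited; 6 ≤ 6 moves.

H F K L M I J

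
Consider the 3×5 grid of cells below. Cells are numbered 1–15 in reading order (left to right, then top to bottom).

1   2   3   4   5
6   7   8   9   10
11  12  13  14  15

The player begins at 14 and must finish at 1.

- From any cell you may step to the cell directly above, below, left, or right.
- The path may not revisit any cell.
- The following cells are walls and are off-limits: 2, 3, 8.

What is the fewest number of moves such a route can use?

The Manhattan distance from 14 to 1 is |3−1| + |4−1| = 5, so at least 5 moves are needed.
A route of 5 moves achieves this: 14 → 13 → 12 → 7 → 6 → 1.
Since 5 matches the lower bound, it is optimal.

5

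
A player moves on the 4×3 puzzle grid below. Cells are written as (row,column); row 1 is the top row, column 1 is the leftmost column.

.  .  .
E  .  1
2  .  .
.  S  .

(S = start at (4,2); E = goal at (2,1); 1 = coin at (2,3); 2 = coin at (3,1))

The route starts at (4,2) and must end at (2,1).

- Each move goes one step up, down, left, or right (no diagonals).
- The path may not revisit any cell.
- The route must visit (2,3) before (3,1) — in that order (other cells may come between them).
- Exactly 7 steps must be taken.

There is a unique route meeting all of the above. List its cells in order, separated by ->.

(4,2) -> (4,3) -> (3,3) -> (2,3) -> (2,2) -> (3,2) -> (3,1) -> (2,1)

The waypoints must appear in the order (2,3), (3,1), with no cell reused.
Route from (4,2): right 1 to (4,3), up 2 to (2,3), left 1 to (2,2), down 1 to (3,2), left 1 to (3,1), up 1 to (2,1) — 7 moves in all.
Check: order respected (1 at step 3, 2 at step 6); 7 moves as required.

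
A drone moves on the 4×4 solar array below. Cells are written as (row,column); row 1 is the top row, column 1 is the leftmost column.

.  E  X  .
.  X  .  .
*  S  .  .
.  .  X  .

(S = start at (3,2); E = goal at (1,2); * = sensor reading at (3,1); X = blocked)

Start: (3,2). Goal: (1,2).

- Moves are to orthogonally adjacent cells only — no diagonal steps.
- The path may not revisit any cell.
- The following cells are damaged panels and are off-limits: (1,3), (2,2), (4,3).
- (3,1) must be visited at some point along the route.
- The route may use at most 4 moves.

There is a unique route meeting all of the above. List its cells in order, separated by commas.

Any route must reach (3,1) and still end at (1,2) within 4 moves, so the order of the required stops is forced.
Route from (3,2): left 1 to (3,1), up 2 to (1,1), right 1 to (1,2) — 4 moves in all.
Check: all required cells visited; 4 ≤ 4 moves.

(3,2), (3,1), (2,1), (1,1), (1,2)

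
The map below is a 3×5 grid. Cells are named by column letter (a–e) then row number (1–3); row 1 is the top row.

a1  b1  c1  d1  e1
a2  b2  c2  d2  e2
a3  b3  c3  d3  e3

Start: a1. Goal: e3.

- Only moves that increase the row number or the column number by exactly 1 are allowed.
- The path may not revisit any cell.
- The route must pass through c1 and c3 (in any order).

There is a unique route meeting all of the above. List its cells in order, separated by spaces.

a1 b1 c1 c2 c3 d3 e3

Moves only go right or down, so the column and row indices never decrease.
Route from a1: 2× right (reaching c1), 2× down (reaching c3), 2× right (reaching e3) — 6 moves in all.
Check: all required cells visited.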